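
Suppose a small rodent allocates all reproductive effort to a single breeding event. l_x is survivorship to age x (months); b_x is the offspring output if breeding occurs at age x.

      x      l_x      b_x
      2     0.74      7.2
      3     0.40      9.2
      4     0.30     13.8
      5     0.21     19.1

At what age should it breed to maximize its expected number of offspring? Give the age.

2

Expected offspring if breeding at age x = l_x × b_x:
  age 2: 0.74 × 7.2 = 5.328
  age 3: 0.40 × 9.2 = 3.680
  age 4: 0.30 × 13.8 = 4.140
  age 5: 0.21 × 19.1 = 4.011
Maximum at age 2 (5.328).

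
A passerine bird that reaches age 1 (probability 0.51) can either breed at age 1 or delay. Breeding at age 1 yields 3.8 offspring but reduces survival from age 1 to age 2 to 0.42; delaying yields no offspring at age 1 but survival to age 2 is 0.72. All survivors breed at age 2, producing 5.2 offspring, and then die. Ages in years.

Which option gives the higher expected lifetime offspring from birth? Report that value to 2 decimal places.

3.05

breed at age 1: R₀ = 0.51 × (3.8 + 0.42 × 5.2) = 0.51 × 5.9840 = 3.0518
delay to age 2: R₀ = 0.51 × (0.72 × 5.2) = 0.51 × 3.7440 = 1.9094
Higher: breed at age 1 (3.0518).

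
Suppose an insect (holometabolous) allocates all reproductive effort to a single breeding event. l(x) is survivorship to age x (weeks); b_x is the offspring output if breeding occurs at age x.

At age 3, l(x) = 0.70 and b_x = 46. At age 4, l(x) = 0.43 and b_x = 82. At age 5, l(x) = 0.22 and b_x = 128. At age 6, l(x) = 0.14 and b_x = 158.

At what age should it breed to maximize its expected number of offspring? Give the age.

4

Expected offspring if breeding at age x = l(x) × b_x:
  age 3: 0.70 × 46 = 32.200
  age 4: 0.43 × 82 = 35.260
  age 5: 0.22 × 128 = 28.160
  age 6: 0.14 × 158 = 22.120
Maximum at age 4 (35.260).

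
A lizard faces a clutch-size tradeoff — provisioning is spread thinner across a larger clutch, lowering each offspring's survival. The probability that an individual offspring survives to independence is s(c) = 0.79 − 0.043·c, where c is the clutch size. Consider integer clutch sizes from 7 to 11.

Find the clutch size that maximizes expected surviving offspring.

9

Expected surviving offspring = c × s(c):
  c=7: 7 × 0.489 = 3.423
  c=8: 8 × 0.446 = 3.568
  c=9: 9 × 0.403 = 3.627
  c=10: 10 × 0.360 = 3.600
  c=11: 11 × 0.317 = 3.487
Maximum at c = 9 (3.627 surviving offspring).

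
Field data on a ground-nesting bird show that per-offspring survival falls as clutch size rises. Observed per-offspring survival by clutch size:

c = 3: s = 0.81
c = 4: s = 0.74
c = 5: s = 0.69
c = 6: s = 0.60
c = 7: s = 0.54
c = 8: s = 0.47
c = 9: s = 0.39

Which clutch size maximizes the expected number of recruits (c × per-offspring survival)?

7

Expected recruits = c × s(c):
  c=3: 3 × 0.81 = 2.430
  c=4: 4 × 0.74 = 2.960
  c=5: 5 × 0.69 = 3.450
  c=6: 6 × 0.60 = 3.600
  c=7: 7 × 0.54 = 3.780
  c=8: 8 × 0.47 = 3.760
  c=9: 9 × 0.39 = 3.510
Maximum at c = 7 (3.780 recruits).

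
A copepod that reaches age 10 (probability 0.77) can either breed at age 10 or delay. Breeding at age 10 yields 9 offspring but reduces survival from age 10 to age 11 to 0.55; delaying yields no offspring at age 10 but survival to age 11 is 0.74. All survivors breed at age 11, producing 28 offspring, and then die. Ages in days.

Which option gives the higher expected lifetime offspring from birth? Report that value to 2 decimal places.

breed at age 10: R₀ = 0.77 × (9 + 0.55 × 28) = 0.77 × 24.4000 = 18.7880
delay to age 11: R₀ = 0.77 × (0.74 × 28) = 0.77 × 20.7200 = 15.9544
Higher: breed at age 10 (18.7880).

18.79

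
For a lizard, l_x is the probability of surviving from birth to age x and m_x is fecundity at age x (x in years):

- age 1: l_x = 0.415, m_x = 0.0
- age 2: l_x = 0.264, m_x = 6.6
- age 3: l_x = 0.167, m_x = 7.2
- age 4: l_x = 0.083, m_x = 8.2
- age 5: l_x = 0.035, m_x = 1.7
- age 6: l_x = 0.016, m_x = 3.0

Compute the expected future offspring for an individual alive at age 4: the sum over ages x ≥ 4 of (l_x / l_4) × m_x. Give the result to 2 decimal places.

9.50

l_4 = 0.083. Conditional survival from age 4 to x is l_x / l_4.
  x=4: (0.083/0.083) × 8.2 = 8.2000
  x=5: (0.035/0.083) × 1.7 = 0.7169
  x=6: (0.016/0.083) × 3.0 = 0.5783
Sum = 8.2000 + 0.7169 + 0.5783 = 9.4952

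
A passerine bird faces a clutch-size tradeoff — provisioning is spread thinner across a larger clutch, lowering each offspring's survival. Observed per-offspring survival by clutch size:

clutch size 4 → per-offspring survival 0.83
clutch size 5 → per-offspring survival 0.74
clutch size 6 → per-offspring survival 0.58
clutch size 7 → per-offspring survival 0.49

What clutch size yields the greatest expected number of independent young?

5

Expected independent young = c × s(c):
  c=4: 4 × 0.83 = 3.320
  c=5: 5 × 0.74 = 3.700
  c=6: 6 × 0.58 = 3.480
  c=7: 7 × 0.49 = 3.430
Maximum at c = 5 (3.700 independent young).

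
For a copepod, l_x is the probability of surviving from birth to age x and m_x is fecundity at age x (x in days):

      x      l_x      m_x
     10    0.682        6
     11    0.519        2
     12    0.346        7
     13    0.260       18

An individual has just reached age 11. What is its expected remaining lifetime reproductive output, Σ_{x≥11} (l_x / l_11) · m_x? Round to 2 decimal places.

l_11 = 0.519. Conditional survival from age 11 to x is l_x / l_11.
  x=11: (0.519/0.519) × 2 = 2.0000
  x=12: (0.346/0.519) × 7 = 4.6667
  x=13: (0.260/0.519) × 18 = 9.0173
Sum = 2.0000 + 4.6667 + 9.0173 = 15.6840

15.68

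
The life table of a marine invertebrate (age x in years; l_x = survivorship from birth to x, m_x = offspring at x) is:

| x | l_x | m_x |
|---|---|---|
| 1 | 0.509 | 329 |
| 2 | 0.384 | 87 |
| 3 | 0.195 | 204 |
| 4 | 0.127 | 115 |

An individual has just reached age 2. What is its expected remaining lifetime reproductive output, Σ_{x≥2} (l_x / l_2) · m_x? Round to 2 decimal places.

l_2 = 0.384. Conditional survival from age 2 to x is l_x / l_2.
  x=2: (0.384/0.384) × 87 = 87.0000
  x=3: (0.195/0.384) × 204 = 103.5938
  x=4: (0.127/0.384) × 115 = 38.0339
Sum = 87.0000 + 103.5938 + 38.0339 = 228.6276

228.63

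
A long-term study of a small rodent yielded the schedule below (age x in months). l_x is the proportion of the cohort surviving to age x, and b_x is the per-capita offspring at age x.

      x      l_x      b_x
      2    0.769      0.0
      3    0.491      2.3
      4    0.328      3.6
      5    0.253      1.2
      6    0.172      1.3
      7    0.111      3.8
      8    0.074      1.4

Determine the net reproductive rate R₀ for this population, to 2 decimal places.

R₀ = Σ l_x b_x:
  age 2: 0.769 × 0.0 = 0.0000
  age 3: 0.491 × 2.3 = 1.1293
  age 4: 0.328 × 3.6 = 1.1808
  age 5: 0.253 × 1.2 = 0.3036
  age 6: 0.172 × 1.3 = 0.2236
  age 7: 0.111 × 3.8 = 0.4218
  age 8: 0.074 × 1.4 = 0.1036
R₀ = 0.0000 + 1.1293 + 1.1808 + 0.3036 + 0.2236 + 0.4218 + 0.1036 = 3.3627

3.36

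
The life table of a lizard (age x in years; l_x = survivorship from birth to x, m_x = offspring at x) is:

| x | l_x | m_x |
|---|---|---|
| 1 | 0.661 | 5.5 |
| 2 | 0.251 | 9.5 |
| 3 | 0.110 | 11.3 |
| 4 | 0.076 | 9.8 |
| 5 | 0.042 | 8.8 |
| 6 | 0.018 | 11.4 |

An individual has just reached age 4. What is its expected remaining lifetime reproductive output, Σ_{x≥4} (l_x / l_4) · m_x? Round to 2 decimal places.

17.36

l_4 = 0.076. Conditional survival from age 4 to x is l_x / l_4.
  x=4: (0.076/0.076) × 9.8 = 9.8000
  x=5: (0.042/0.076) × 8.8 = 4.8632
  x=6: (0.018/0.076) × 11.4 = 2.7000
Sum = 9.8000 + 4.8632 + 2.7000 = 17.3632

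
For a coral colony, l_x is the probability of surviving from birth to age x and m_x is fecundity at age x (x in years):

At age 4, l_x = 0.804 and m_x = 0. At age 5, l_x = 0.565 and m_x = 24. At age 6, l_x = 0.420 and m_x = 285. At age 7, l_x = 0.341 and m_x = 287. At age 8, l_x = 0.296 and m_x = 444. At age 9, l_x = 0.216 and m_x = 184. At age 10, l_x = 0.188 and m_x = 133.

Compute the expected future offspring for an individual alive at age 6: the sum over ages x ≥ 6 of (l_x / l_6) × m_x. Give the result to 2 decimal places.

l_6 = 0.420. Conditional survival from age 6 to x is l_x / l_6.
  x=6: (0.420/0.420) × 285 = 285.0000
  x=7: (0.341/0.420) × 287 = 233.0167
  x=8: (0.296/0.420) × 444 = 312.9143
  x=9: (0.216/0.420) × 184 = 94.6286
  x=10: (0.188/0.420) × 133 = 59.5333
Sum = 285.0000 + 233.0167 + 312.9143 + 94.6286 + 59.5333 = 985.0929

985.09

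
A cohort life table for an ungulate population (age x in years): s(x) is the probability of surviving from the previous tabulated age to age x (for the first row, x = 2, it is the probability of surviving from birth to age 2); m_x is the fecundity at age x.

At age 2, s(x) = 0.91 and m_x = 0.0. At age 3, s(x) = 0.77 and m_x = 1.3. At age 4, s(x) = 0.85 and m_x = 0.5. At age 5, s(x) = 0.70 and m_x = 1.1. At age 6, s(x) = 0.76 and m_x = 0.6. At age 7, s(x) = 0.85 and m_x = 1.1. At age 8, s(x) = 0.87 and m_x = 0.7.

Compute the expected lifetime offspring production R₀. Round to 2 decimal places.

2.32

Survivorship from birth: l_x = s_2·s_3·…·s_x.
  l_2 = 0.91000
  l_3 = 0.70070
  l_4 = 0.59559
  l_5 = 0.41692
  l_6 = 0.31686
  l_7 = 0.26933
  l_8 = 0.23432
R₀ = Σ l_x m_x:
  age 2: 0.91000 × 0.0 = 0.0000
  age 3: 0.70070 × 1.3 = 0.9109
  age 4: 0.59559 × 0.5 = 0.2978
  age 5: 0.41692 × 1.1 = 0.4586
  age 6: 0.31686 × 0.6 = 0.1901
  age 7: 0.26933 × 1.1 = 0.2963
  age 8: 0.23432 × 0.7 = 0.1640
R₀ = 0.0000 + 0.9109 + 0.2978 + 0.4586 + 0.1901 + 0.2963 + 0.1640 = 2.3177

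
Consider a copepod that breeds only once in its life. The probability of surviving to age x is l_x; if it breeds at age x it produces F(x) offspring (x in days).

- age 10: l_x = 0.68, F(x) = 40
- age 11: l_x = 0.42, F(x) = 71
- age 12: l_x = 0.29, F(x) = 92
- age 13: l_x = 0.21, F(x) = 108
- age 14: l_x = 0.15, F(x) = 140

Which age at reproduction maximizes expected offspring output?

11

Expected offspring if breeding at age x = l_x × F(x):
  age 10: 0.68 × 40 = 27.200
  age 11: 0.42 × 71 = 29.820
  age 12: 0.29 × 92 = 26.680
  age 13: 0.21 × 108 = 22.680
  age 14: 0.15 × 140 = 21.000
Maximum at age 11 (29.820).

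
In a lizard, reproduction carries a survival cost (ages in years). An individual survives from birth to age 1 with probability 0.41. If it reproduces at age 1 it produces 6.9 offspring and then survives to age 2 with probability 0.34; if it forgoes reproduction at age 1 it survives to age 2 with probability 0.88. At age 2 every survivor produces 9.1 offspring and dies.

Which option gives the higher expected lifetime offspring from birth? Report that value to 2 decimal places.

breed at age 1: R₀ = 0.41 × (6.9 + 0.34 × 9.1) = 0.41 × 9.9940 = 4.0975
delay to age 2: R₀ = 0.41 × (0.88 × 9.1) = 0.41 × 8.0080 = 3.2833
Higher: breed at age 1 (4.0975).

4.10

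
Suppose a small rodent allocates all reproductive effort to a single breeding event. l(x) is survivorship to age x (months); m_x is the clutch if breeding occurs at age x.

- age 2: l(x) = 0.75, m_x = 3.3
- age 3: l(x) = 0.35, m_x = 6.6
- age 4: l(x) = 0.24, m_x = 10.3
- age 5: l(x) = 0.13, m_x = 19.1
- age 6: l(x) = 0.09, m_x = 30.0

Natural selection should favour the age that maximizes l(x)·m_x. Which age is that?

Expected offspring if breeding at age x = l(x) × m_x:
  age 2: 0.75 × 3.3 = 2.475
  age 3: 0.35 × 6.6 = 2.310
  age 4: 0.24 × 10.3 = 2.472
  age 5: 0.13 × 19.1 = 2.483
  age 6: 0.09 × 30.0 = 2.700
Maximum at age 6 (2.700).

6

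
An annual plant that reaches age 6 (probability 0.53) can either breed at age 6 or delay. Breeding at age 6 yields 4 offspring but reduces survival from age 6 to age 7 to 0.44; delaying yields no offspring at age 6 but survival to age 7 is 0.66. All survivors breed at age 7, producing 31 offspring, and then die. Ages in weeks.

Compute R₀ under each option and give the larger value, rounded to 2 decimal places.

breed at age 6: R₀ = 0.53 × (4 + 0.44 × 31) = 0.53 × 17.6400 = 9.3492
delay to age 7: R₀ = 0.53 × (0.66 × 31) = 0.53 × 20.4600 = 10.8438
Higher: delay to age 7 (10.8438).

10.84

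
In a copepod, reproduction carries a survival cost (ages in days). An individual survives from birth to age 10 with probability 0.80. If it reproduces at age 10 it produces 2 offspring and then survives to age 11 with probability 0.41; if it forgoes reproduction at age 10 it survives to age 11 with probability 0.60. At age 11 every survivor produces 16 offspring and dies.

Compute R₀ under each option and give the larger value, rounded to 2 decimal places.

7.68

breed at age 10: R₀ = 0.80 × (2 + 0.41 × 16) = 0.80 × 8.5600 = 6.8480
delay to age 11: R₀ = 0.80 × (0.60 × 16) = 0.80 × 9.6000 = 7.6800
Higher: delay to age 11 (7.6800).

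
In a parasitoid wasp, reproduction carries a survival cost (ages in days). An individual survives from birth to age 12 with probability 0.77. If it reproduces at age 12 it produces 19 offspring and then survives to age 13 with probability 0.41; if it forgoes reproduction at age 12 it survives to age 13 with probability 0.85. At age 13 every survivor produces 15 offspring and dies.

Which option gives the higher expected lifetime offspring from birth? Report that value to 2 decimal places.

breed at age 12: R₀ = 0.77 × (19 + 0.41 × 15) = 0.77 × 25.1500 = 19.3655
delay to age 13: R₀ = 0.77 × (0.85 × 15) = 0.77 × 12.7500 = 9.8175
Higher: breed at age 12 (19.3655).

19.37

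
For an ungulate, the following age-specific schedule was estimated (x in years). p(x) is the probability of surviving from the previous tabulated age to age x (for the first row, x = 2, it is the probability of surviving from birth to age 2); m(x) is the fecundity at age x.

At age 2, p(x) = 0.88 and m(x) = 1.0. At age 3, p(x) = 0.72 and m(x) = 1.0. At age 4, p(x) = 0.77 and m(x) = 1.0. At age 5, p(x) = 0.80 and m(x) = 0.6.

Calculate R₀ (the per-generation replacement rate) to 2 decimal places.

2.24

Survivorship from birth: l_x = p_2·p_3·…·p_x.
  l_2 = 0.88000
  l_3 = 0.63360
  l_4 = 0.48787
  l_5 = 0.39030
R₀ = Σ l_x m(x):
  age 2: 0.88000 × 1.0 = 0.8800
  age 3: 0.63360 × 1.0 = 0.6336
  age 4: 0.48787 × 1.0 = 0.4879
  age 5: 0.39030 × 0.6 = 0.2342
R₀ = 0.8800 + 0.6336 + 0.4879 + 0.2342 = 2.2357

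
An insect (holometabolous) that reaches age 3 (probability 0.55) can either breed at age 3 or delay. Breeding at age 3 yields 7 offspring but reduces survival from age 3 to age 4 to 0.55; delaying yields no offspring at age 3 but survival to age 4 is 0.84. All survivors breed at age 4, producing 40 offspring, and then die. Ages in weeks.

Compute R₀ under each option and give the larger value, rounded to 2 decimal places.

18.48

breed at age 3: R₀ = 0.55 × (7 + 0.55 × 40) = 0.55 × 29.0000 = 15.9500
delay to age 4: R₀ = 0.55 × (0.84 × 40) = 0.55 × 33.6000 = 18.4800
Higher: delay to age 4 (18.4800).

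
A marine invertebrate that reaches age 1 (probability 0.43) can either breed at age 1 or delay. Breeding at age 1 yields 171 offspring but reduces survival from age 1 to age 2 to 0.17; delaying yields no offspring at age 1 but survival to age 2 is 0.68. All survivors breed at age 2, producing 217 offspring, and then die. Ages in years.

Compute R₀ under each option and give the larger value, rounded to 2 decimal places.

breed at age 1: R₀ = 0.43 × (171 + 0.17 × 217) = 0.43 × 207.8900 = 89.3927
delay to age 2: R₀ = 0.43 × (0.68 × 217) = 0.43 × 147.5600 = 63.4508
Higher: breed at age 1 (89.3927).

89.39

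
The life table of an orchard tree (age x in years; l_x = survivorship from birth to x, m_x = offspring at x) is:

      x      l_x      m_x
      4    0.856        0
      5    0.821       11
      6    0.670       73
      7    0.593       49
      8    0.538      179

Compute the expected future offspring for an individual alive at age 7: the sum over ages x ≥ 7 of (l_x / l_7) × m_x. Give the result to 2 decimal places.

211.40

l_7 = 0.593. Conditional survival from age 7 to x is l_x / l_7.
  x=7: (0.593/0.593) × 49 = 49.0000
  x=8: (0.538/0.593) × 179 = 162.3980
Sum = 49.0000 + 162.3980 = 211.3980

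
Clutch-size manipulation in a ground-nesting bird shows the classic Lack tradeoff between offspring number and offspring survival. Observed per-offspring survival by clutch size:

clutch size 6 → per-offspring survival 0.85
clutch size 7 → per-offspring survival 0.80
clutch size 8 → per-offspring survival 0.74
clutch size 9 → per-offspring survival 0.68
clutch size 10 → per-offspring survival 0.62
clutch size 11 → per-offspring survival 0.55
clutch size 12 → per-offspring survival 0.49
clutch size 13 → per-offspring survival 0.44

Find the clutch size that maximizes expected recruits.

10

Expected recruits = c × s(c):
  c=6: 6 × 0.85 = 5.100
  c=7: 7 × 0.80 = 5.600
  c=8: 8 × 0.74 = 5.920
  c=9: 9 × 0.68 = 6.120
  c=10: 10 × 0.62 = 6.200
  c=11: 11 × 0.55 = 6.050
  c=12: 12 × 0.49 = 5.880
  c=13: 13 × 0.44 = 5.720
Maximum at c = 10 (6.200 recruits).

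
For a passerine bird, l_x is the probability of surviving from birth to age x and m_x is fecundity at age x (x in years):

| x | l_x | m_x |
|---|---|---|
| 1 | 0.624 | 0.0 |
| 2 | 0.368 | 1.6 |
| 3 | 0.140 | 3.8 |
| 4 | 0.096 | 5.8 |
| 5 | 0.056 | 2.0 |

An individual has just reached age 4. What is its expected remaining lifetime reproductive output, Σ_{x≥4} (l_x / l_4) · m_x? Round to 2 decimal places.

l_4 = 0.096. Conditional survival from age 4 to x is l_x / l_4.
  x=4: (0.096/0.096) × 5.8 = 5.8000
  x=5: (0.056/0.096) × 2.0 = 1.1667
Sum = 5.8000 + 1.1667 = 6.9667

6.97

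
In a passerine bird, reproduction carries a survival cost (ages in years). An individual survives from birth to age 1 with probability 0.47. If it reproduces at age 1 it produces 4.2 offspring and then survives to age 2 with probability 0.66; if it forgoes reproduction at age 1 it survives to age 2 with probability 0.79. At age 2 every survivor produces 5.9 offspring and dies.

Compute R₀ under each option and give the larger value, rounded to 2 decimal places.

breed at age 1: R₀ = 0.47 × (4.2 + 0.66 × 5.9) = 0.47 × 8.0940 = 3.8042
delay to age 2: R₀ = 0.47 × (0.79 × 5.9) = 0.47 × 4.6610 = 2.1907
Higher: breed at age 1 (3.8042).

3.80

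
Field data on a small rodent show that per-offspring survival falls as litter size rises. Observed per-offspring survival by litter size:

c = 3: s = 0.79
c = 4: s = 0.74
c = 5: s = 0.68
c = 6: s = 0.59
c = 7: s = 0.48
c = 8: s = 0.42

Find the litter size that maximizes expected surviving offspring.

6

Expected surviving offspring = c × s(c):
  c=3: 3 × 0.79 = 2.370
  c=4: 4 × 0.74 = 2.960
  c=5: 5 × 0.68 = 3.400
  c=6: 6 × 0.59 = 3.540
  c=7: 7 × 0.48 = 3.360
  c=8: 8 × 0.42 = 3.360
Maximum at c = 6 (3.540 surviving offspring).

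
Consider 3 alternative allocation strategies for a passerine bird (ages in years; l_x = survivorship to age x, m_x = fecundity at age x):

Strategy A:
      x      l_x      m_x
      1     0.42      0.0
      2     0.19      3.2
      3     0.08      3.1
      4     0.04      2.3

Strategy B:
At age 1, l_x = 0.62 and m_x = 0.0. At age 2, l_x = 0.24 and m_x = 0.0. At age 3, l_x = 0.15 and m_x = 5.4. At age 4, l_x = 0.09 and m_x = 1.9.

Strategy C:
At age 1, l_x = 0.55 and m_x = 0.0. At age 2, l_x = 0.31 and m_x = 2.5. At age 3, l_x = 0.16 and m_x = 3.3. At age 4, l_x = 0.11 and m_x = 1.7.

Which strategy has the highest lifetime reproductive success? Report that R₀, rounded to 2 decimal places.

Strategy A: R₀ = 0.42×0.0 + 0.19×3.2 + 0.08×3.1 + 0.04×2.3 = 0.9480
Strategy B: R₀ = 0.62×0.0 + 0.24×0.0 + 0.15×5.4 + 0.09×1.9 = 0.9810
Strategy C: R₀ = 0.55×0.0 + 0.31×2.5 + 0.16×3.3 + 0.11×1.7 = 1.4900
Highest R₀: strategy C with 1.4900.

1.49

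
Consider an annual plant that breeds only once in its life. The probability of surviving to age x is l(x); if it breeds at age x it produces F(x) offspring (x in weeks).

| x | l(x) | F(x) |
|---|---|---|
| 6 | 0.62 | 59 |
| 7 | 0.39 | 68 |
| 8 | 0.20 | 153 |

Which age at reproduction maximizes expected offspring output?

6

Expected offspring if breeding at age x = l(x) × F(x):
  age 6: 0.62 × 59 = 36.580
  age 7: 0.39 × 68 = 26.520
  age 8: 0.20 × 153 = 30.600
Maximum at age 6 (36.580).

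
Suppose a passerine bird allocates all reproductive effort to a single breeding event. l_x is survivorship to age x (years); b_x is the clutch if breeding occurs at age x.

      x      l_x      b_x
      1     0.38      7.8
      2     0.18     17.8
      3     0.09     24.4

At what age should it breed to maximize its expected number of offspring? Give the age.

2

Expected offspring if breeding at age x = l_x × b_x:
  age 1: 0.38 × 7.8 = 2.964
  age 2: 0.18 × 17.8 = 3.204
  age 3: 0.09 × 24.4 = 2.196
Maximum at age 2 (3.204).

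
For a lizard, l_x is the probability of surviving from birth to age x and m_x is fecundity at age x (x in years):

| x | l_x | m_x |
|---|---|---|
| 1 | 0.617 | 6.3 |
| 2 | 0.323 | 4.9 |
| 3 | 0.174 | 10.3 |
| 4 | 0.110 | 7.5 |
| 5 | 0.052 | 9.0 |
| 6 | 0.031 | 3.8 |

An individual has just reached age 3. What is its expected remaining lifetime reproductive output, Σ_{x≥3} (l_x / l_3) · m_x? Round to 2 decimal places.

18.41

l_3 = 0.174. Conditional survival from age 3 to x is l_x / l_3.
  x=3: (0.174/0.174) × 10.3 = 10.3000
  x=4: (0.110/0.174) × 7.5 = 4.7414
  x=5: (0.052/0.174) × 9.0 = 2.6897
  x=6: (0.031/0.174) × 3.8 = 0.6770
Sum = 10.3000 + 4.7414 + 2.6897 + 0.6770 = 18.4080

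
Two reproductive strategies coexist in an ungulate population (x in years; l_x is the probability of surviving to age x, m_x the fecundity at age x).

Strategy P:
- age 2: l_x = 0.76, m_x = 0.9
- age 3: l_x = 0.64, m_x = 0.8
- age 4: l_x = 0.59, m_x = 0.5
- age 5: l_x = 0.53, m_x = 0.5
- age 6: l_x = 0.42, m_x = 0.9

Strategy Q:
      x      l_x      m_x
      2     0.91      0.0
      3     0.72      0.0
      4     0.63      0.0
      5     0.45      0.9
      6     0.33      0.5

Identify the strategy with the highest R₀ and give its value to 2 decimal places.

2.13

Strategy P: R₀ = 0.76×0.9 + 0.64×0.8 + 0.59×0.5 + 0.53×0.5 + 0.42×0.9 = 2.1340
Strategy Q: R₀ = 0.91×0.0 + 0.72×0.0 + 0.63×0.0 + 0.45×0.9 + 0.33×0.5 = 0.5700
Highest R₀: strategy P with 2.1340.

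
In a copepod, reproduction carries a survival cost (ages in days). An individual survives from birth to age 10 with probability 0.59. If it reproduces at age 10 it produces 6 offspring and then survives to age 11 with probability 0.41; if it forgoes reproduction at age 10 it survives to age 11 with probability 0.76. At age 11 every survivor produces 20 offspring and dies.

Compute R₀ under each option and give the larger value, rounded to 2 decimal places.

8.97

breed at age 10: R₀ = 0.59 × (6 + 0.41 × 20) = 0.59 × 14.2000 = 8.3780
delay to age 11: R₀ = 0.59 × (0.76 × 20) = 0.59 × 15.2000 = 8.9680
Higher: delay to age 11 (8.9680).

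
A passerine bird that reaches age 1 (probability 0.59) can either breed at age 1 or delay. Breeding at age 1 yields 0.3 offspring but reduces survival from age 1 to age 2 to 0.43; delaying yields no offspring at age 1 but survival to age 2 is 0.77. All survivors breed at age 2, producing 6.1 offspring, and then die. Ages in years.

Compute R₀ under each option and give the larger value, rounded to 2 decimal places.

2.77

breed at age 1: R₀ = 0.59 × (0.3 + 0.43 × 6.1) = 0.59 × 2.9230 = 1.7246
delay to age 2: R₀ = 0.59 × (0.77 × 6.1) = 0.59 × 4.6970 = 2.7712
Higher: delay to age 2 (2.7712).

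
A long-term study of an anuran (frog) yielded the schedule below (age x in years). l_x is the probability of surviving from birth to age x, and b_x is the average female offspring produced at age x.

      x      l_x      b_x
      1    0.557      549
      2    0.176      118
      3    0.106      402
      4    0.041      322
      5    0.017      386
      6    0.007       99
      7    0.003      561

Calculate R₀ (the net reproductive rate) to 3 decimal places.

R₀ = Σ l_x b_x:
  age 1: 0.557 × 549 = 305.7930
  age 2: 0.176 × 118 = 20.7680
  age 3: 0.106 × 402 = 42.6120
  age 4: 0.041 × 322 = 13.2020
  age 5: 0.017 × 386 = 6.5620
  age 6: 0.007 × 99 = 0.6930
  age 7: 0.003 × 561 = 1.6830
R₀ = 305.7930 + 20.7680 + 42.6120 + 13.2020 + 6.5620 + 0.6930 + 1.6830 = 391.3130

391.313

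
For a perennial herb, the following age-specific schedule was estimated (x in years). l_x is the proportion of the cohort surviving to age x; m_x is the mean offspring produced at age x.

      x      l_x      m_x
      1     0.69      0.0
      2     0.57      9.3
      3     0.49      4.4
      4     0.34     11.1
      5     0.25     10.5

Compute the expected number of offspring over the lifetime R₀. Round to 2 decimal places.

13.86

R₀ = Σ l_x m_x:
  age 1: 0.69 × 0.0 = 0.0000
  age 2: 0.57 × 9.3 = 5.3010
  age 3: 0.49 × 4.4 = 2.1560
  age 4: 0.34 × 11.1 = 3.7740
  age 5: 0.25 × 10.5 = 2.6250
R₀ = 0.0000 + 5.3010 + 2.1560 + 3.7740 + 2.6250 = 13.8560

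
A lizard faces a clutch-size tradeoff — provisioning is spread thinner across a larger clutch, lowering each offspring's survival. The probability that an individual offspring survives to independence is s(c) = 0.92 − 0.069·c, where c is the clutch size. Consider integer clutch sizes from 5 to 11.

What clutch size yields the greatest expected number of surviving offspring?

7

Expected surviving offspring = c × s(c):
  c=5: 5 × 0.575 = 2.875
  c=6: 6 × 0.506 = 3.036
  c=7: 7 × 0.437 = 3.059
  c=8: 8 × 0.368 = 2.944
  c=9: 9 × 0.299 = 2.691
  c=10: 10 × 0.230 = 2.300
  c=11: 11 × 0.161 = 1.771
Maximum at c = 7 (3.059 surviving offspring).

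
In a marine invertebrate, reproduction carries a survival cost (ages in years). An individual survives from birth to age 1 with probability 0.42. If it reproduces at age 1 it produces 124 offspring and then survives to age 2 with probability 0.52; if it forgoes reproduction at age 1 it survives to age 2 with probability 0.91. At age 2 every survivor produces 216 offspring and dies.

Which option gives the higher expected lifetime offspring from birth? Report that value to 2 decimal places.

99.25

breed at age 1: R₀ = 0.42 × (124 + 0.52 × 216) = 0.42 × 236.3200 = 99.2544
delay to age 2: R₀ = 0.42 × (0.91 × 216) = 0.42 × 196.5600 = 82.5552
Higher: breed at age 1 (99.2544).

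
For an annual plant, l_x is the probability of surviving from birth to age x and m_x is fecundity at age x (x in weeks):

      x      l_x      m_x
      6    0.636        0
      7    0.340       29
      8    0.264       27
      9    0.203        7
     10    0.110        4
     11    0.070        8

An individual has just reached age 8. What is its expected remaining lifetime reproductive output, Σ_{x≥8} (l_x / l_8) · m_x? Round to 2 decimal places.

36.17

l_8 = 0.264. Conditional survival from age 8 to x is l_x / l_8.
  x=8: (0.264/0.264) × 27 = 27.0000
  x=9: (0.203/0.264) × 7 = 5.3826
  x=10: (0.110/0.264) × 4 = 1.6667
  x=11: (0.070/0.264) × 8 = 2.1212
Sum = 27.0000 + 5.3826 + 1.6667 + 2.1212 = 36.1705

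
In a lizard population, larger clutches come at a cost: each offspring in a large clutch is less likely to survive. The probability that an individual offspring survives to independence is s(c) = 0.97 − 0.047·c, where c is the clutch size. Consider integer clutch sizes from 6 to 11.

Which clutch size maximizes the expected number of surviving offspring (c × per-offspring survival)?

Expected surviving offspring = c × s(c):
  c=6: 6 × 0.688 = 4.128
  c=7: 7 × 0.641 = 4.487
  c=8: 8 × 0.594 = 4.752
  c=9: 9 × 0.547 = 4.923
  c=10: 10 × 0.500 = 5.000
  c=11: 11 × 0.453 = 4.983
Maximum at c = 10 (5.000 surviving offspring).

10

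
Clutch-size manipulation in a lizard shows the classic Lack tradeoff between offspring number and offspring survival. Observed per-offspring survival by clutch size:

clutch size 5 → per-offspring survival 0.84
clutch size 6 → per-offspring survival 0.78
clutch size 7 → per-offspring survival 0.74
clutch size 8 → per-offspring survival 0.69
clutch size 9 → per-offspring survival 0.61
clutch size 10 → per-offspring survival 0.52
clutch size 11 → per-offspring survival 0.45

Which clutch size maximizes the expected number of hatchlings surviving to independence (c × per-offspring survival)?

Expected hatchlings surviving to independence = c × s(c):
  c=5: 5 × 0.84 = 4.200
  c=6: 6 × 0.78 = 4.680
  c=7: 7 × 0.74 = 5.180
  c=8: 8 × 0.69 = 5.520
  c=9: 9 × 0.61 = 5.490
  c=10: 10 × 0.52 = 5.200
  c=11: 11 × 0.45 = 4.950
Maximum at c = 8 (5.520 hatchlings surviving to independence).

8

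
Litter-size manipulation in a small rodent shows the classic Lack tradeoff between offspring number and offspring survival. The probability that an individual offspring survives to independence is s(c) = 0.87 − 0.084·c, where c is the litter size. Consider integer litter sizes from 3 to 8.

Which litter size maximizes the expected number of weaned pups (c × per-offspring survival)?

5

Expected weaned pups = c × s(c):
  c=3: 3 × 0.618 = 1.854
  c=4: 4 × 0.534 = 2.136
  c=5: 5 × 0.450 = 2.250
  c=6: 6 × 0.366 = 2.196
  c=7: 7 × 0.282 = 1.974
  c=8: 8 × 0.198 = 1.584
Maximum at c = 5 (2.250 weaned pups).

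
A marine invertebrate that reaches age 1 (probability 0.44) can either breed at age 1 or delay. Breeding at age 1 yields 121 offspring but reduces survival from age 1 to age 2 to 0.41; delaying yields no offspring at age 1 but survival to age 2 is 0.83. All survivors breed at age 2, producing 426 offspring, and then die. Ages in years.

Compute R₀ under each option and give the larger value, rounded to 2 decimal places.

155.58

breed at age 1: R₀ = 0.44 × (121 + 0.41 × 426) = 0.44 × 295.6600 = 130.0904
delay to age 2: R₀ = 0.44 × (0.83 × 426) = 0.44 × 353.5800 = 155.5752
Higher: delay to age 2 (155.5752).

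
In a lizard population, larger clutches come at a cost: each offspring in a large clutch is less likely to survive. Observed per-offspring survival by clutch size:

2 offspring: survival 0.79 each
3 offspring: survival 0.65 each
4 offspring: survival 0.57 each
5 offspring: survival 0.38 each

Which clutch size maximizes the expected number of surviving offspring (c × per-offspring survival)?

4

Expected surviving offspring = c × s(c):
  c=2: 2 × 0.79 = 1.580
  c=3: 3 × 0.65 = 1.950
  c=4: 4 × 0.57 = 2.280
  c=5: 5 × 0.38 = 1.900
Maximum at c = 4 (2.280 surviving offspring).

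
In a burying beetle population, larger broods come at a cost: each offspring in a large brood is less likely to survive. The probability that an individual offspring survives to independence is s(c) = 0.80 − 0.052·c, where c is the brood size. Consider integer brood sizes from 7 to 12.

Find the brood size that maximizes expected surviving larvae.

8

Expected surviving larvae = c × s(c):
  c=7: 7 × 0.436 = 3.052
  c=8: 8 × 0.384 = 3.072
  c=9: 9 × 0.332 = 2.988
  c=10: 10 × 0.280 = 2.800
  c=11: 11 × 0.228 = 2.508
  c=12: 12 × 0.176 = 2.112
Maximum at c = 8 (3.072 surviving larvae).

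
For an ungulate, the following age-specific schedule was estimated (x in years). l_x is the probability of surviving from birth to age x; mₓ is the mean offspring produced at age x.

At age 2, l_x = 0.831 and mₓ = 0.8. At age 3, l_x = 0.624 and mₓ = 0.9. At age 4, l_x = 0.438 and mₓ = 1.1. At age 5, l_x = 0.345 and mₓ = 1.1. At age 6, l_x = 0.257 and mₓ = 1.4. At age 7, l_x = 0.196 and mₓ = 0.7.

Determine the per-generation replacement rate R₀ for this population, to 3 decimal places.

2.585

R₀ = Σ l_x mₓ:
  age 2: 0.831 × 0.8 = 0.6648
  age 3: 0.624 × 0.9 = 0.5616
  age 4: 0.438 × 1.1 = 0.4818
  age 5: 0.345 × 1.1 = 0.3795
  age 6: 0.257 × 1.4 = 0.3598
  age 7: 0.196 × 0.7 = 0.1372
R₀ = 0.6648 + 0.5616 + 0.4818 + 0.3795 + 0.3598 + 0.1372 = 2.5847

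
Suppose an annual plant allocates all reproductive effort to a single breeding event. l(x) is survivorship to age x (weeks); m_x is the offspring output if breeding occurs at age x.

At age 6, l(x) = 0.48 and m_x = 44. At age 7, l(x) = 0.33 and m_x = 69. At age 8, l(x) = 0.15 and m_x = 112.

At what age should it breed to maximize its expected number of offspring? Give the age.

Expected offspring if breeding at age x = l(x) × m_x:
  age 6: 0.48 × 44 = 21.120
  age 7: 0.33 × 69 = 22.770
  age 8: 0.15 × 112 = 16.800
Maximum at age 7 (22.770).

7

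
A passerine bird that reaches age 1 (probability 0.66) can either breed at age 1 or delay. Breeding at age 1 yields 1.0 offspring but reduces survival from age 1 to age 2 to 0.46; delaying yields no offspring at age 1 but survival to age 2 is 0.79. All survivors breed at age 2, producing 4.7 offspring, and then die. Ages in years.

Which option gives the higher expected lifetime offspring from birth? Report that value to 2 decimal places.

breed at age 1: R₀ = 0.66 × (1.0 + 0.46 × 4.7) = 0.66 × 3.1620 = 2.0869
delay to age 2: R₀ = 0.66 × (0.79 × 4.7) = 0.66 × 3.7130 = 2.4506
Higher: delay to age 2 (2.4506).

2.45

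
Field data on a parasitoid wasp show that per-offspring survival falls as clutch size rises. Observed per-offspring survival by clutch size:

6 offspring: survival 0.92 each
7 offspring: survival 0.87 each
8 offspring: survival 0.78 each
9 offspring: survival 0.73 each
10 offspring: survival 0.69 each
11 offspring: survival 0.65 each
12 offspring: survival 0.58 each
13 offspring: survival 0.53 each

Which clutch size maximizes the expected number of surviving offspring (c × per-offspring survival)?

11

Expected surviving offspring = c × s(c):
  c=6: 6 × 0.92 = 5.520
  c=7: 7 × 0.87 = 6.090
  c=8: 8 × 0.78 = 6.240
  c=9: 9 × 0.73 = 6.570
  c=10: 10 × 0.69 = 6.900
  c=11: 11 × 0.65 = 7.150
  c=12: 12 × 0.58 = 6.960
  c=13: 13 × 0.53 = 6.890
Maximum at c = 11 (7.150 surviving offspring).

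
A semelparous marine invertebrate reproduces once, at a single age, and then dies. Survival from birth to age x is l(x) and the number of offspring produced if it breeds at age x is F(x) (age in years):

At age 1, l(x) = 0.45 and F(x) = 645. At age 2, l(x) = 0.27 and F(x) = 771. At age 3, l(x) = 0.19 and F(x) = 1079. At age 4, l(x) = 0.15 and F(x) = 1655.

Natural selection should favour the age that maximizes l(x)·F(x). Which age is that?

1

Expected offspring if breeding at age x = l(x) × F(x):
  age 1: 0.45 × 645 = 290.250
  age 2: 0.27 × 771 = 208.170
  age 3: 0.19 × 1079 = 205.010
  age 4: 0.15 × 1655 = 248.250
Maximum at age 1 (290.250).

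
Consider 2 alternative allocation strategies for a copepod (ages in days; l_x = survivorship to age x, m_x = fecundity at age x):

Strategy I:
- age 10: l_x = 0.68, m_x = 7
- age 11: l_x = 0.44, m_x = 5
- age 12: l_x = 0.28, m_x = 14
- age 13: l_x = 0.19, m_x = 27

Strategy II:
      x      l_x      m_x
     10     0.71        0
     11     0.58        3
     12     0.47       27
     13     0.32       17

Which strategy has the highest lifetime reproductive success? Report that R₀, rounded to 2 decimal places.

Strategy I: R₀ = 0.68×7 + 0.44×5 + 0.28×14 + 0.19×27 = 16.0100
Strategy II: R₀ = 0.71×0 + 0.58×3 + 0.47×27 + 0.32×17 = 19.8700
Highest R₀: strategy II with 19.8700.

19.87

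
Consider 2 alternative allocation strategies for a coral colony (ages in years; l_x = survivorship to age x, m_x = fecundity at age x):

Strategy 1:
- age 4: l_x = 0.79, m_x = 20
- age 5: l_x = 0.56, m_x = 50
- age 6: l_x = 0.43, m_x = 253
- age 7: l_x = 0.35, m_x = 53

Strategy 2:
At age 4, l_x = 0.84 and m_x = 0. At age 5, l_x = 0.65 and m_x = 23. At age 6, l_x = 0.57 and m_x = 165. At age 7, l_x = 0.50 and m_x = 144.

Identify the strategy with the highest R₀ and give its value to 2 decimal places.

181.00

Strategy 1: R₀ = 0.79×20 + 0.56×50 + 0.43×253 + 0.35×53 = 171.1400
Strategy 2: R₀ = 0.84×0 + 0.65×23 + 0.57×165 + 0.50×144 = 181.0000
Highest R₀: strategy 2 with 181.0000.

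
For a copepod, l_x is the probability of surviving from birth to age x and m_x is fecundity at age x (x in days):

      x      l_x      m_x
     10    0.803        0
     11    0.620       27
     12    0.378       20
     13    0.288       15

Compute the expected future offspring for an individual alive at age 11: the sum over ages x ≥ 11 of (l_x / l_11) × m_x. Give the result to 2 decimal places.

l_11 = 0.620. Conditional survival from age 11 to x is l_x / l_11.
  x=11: (0.620/0.620) × 27 = 27.0000
  x=12: (0.378/0.620) × 20 = 12.1935
  x=13: (0.288/0.620) × 15 = 6.9677
Sum = 27.0000 + 12.1935 + 6.9677 = 46.1613

46.16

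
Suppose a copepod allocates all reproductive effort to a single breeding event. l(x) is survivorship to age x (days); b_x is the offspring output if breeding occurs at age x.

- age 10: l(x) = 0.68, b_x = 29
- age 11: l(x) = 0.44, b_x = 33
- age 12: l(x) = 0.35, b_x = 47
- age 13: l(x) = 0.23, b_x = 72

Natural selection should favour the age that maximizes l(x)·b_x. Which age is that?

10

Expected offspring if breeding at age x = l(x) × b_x:
  age 10: 0.68 × 29 = 19.720
  age 11: 0.44 × 33 = 14.520
  age 12: 0.35 × 47 = 16.450
  age 13: 0.23 × 72 = 16.560
Maximum at age 10 (19.720).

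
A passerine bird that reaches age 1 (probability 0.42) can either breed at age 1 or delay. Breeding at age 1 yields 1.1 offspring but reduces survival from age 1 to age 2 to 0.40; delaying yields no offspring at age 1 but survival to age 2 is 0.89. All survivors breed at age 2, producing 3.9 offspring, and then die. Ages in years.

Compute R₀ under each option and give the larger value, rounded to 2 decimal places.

1.46

breed at age 1: R₀ = 0.42 × (1.1 + 0.40 × 3.9) = 0.42 × 2.6600 = 1.1172
delay to age 2: R₀ = 0.42 × (0.89 × 3.9) = 0.42 × 3.4710 = 1.4578
Higher: delay to age 2 (1.4578).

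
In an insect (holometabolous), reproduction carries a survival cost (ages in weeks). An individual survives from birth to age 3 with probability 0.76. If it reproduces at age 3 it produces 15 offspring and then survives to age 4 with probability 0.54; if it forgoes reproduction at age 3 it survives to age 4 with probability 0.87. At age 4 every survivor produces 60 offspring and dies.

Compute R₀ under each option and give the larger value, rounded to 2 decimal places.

breed at age 3: R₀ = 0.76 × (15 + 0.54 × 60) = 0.76 × 47.4000 = 36.0240
delay to age 4: R₀ = 0.76 × (0.87 × 60) = 0.76 × 52.2000 = 39.6720
Higher: delay to age 4 (39.6720).

39.67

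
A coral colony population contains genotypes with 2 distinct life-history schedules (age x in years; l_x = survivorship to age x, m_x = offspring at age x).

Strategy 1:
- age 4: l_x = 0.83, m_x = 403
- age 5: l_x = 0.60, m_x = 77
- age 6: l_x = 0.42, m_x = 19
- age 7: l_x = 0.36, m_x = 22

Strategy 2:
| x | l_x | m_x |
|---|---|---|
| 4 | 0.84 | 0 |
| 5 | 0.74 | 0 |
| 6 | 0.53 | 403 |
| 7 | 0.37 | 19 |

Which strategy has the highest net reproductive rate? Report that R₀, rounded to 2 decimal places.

396.59

Strategy 1: R₀ = 0.83×403 + 0.60×77 + 0.42×19 + 0.36×22 = 396.5900
Strategy 2: R₀ = 0.84×0 + 0.74×0 + 0.53×403 + 0.37×19 = 220.6200
Highest R₀: strategy 1 with 396.5900.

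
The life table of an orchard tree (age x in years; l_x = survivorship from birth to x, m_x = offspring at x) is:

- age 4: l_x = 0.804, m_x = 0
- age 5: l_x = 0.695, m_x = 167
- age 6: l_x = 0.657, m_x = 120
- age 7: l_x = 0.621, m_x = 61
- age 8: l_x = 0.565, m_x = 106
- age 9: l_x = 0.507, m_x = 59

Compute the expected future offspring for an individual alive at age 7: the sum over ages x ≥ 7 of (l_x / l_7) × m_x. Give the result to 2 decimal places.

l_7 = 0.621. Conditional survival from age 7 to x is l_x / l_7.
  x=7: (0.621/0.621) × 61 = 61.0000
  x=8: (0.565/0.621) × 106 = 96.4412
  x=9: (0.507/0.621) × 59 = 48.1691
Sum = 61.0000 + 96.4412 + 48.1691 = 205.6103

205.61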